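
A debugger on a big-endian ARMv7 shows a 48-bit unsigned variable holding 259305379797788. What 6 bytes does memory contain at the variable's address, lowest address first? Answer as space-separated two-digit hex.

EB D6 3D 0D 1B 1C

259305379797788 in hexadecimal, padded to 48 bits, is 0xEBD63D0D1B1C.
Split into bytes (most-significant first): EB D6 3D 0D 1B 1C.
Big-endian: lowest address holds the most-significant byte.
So the memory order matches the most-significant-first order: EB D6 3D 0D 1B 1C.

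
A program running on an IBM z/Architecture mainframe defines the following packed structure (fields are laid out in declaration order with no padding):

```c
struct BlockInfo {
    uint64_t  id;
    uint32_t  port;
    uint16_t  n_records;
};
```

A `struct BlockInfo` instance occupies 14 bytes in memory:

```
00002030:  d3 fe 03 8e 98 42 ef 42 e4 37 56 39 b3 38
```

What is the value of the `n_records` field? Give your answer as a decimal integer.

`n_records` follows `id` (8 B), `port` (4 B), so it starts at offset 8 + 4 = 12 and occupies 2 bytes.
Bytes at offsets 12..13: B3 38.
In big-endian order the high byte comes first in memory.
The bytes are already most-significant first: 0xB338.
0xB338 = 45880.

45880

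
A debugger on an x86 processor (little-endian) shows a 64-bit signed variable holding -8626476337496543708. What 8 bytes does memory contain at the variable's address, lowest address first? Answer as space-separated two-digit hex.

Two's complement of -8626476337496543708 in 64 bits: 8626476337496543708 = 0x77B766861FCB51DC; invert → 0x88489979E034AE23; add 1 → 0x88489979E034AE24.
Split into bytes (most-significant first): 88 48 99 79 E0 34 AE 24.
Little-endian: lowest address holds the least-significant byte.
So at ascending addresses the bytes are 24 AE 34 E0 79 99 48 88.

24 AE 34 E0 79 99 48 88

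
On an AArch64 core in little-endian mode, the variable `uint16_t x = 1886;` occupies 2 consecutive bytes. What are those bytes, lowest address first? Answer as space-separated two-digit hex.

1886 in hexadecimal, padded to 16 bits, is 0x075E.
Split into bytes (most-significant first): 07 5E.
Little-endian stores the least-significant byte at the lowest address.
So at ascending addresses the bytes are 5E 07.

5E 07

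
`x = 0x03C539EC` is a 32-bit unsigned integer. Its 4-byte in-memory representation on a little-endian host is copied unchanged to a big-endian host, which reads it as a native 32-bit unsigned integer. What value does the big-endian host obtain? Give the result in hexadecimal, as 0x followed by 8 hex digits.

0xEC39C503

Stored little-endian, the bytes at ascending addresses are EC 39 C5 03.
Read back as big-endian, the last byte is least significant, giving 0xEC39C503.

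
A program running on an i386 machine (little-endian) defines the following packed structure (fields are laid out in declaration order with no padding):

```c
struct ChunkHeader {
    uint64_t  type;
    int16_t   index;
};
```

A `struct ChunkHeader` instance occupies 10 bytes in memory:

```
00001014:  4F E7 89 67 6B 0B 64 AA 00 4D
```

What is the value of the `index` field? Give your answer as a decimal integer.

`index` follows `type` (8 bytes), so it starts at byte offset 8 and occupies 2 bytes.
Bytes at offsets 8..9: 00 4D.
Little-endian stores the least-significant byte at the lowest address.
Reassemble most-significant byte first: 4D 00 → 0x4D00.
0x4D00 = 19712.

19712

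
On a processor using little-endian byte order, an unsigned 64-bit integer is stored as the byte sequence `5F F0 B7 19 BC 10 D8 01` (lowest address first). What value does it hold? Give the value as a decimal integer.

132874589078810719

Little-endian stores the least-significant byte at the lowest address.
Reassemble most-significant byte first: 01 D8 10 BC 19 B7 F0 5F → 0x01D810BC19B7F05F.
0x01D810BC19B7F05F = 132874589078810719.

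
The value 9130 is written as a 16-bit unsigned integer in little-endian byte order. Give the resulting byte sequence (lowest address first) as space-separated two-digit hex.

AA 23

9130 in hexadecimal, padded to 16 bits, is 0x23AA.
Split into bytes (most-significant first): 23 AA.
In little-endian order the low byte comes first in memory.
So at ascending addresses the bytes are AA 23.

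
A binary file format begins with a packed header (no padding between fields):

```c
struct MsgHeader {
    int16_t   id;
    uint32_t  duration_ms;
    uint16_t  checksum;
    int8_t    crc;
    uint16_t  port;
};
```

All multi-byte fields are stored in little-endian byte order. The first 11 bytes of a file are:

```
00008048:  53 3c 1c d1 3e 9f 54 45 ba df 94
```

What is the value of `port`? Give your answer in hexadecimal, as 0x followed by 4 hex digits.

`port` follows `id` (2 B), `duration_ms` (4 B), `checksum` (2 B), `crc` (1 B), so it starts at offset 2 + 4 + 2 + 1 = 9 and occupies 2 bytes.
Bytes at offsets 9..10: DF 94.
Little-endian: lowest address holds the least-significant byte.
Reassemble most-significant byte first: 94 DF → 0x94DF.

0x94DF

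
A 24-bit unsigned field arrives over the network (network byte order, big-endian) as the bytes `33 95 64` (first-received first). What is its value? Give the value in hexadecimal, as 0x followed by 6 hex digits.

In big-endian order the high byte comes first in memory.
The bytes are already most-significant first: 0x339564.

0x339564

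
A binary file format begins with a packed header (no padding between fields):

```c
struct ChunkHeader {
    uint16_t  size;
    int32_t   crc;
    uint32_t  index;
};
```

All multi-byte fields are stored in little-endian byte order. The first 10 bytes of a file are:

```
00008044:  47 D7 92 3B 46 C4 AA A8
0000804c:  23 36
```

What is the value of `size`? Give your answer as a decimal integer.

`size` is the first field, at byte offset 0, occupying 2 bytes.
Bytes at offsets 0..1: 47 D7.
Little-endian stores the least-significant byte at the lowest address.
Reassemble most-significant byte first: D7 47 → 0xD747.
0xD747 = 55111.

55111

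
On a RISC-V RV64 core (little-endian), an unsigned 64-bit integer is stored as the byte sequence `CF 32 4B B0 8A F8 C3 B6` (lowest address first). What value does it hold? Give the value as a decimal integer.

Little-endian: lowest address holds the least-significant byte.
Reassemble most-significant byte first: B6 C3 F8 8A B0 4B 32 CF → 0xB6C3F88AB04B32CF.
0xB6C3F88AB04B32CF = 13169643009908355791.

13169643009908355791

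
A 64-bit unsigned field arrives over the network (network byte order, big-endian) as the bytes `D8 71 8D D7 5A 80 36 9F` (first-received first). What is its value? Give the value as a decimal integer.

15596402940636575391

Big-endian stores the most-significant byte at the lowest address.
The bytes are already most-significant first: 0xD8718DD75A80369F.
0xD8718DD75A80369F = 15596402940636575391.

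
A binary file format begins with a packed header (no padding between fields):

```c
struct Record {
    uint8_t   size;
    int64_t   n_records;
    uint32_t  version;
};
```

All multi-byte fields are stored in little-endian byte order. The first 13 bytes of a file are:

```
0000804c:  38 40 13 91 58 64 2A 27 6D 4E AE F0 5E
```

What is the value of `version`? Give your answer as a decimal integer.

1592831566

`version` follows `size` (1 B), `n_records` (8 B), so it starts at offset 1 + 8 = 9 and occupies 4 bytes.
Bytes at offsets 9..12: 4E AE F0 5E.
Little-endian: lowest address holds the least-significant byte.
Reassemble most-significant byte first: 5E F0 AE 4E → 0x5EF0AE4E.
0x5EF0AE4E = 1592831566.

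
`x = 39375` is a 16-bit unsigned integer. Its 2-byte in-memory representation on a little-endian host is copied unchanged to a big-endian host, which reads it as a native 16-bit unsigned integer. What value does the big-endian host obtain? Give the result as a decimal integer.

53145

39375 in 16-bit hexadecimal is 0x99CF.
Stored little-endian, the bytes at ascending addresses are CF 99.
Read back as big-endian, the last byte is least significant, giving 0xCF99.
0xCF99 = 53145.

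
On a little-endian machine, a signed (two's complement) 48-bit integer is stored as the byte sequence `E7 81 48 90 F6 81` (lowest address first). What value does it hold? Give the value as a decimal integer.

In little-endian order the low byte comes first in memory.
Reassemble most-significant byte first: 81 F6 90 48 81 E7 → 0x81F6904881E7.
Top bit is set, so as a signed 48-bit value this is 0x81F6904881E7 − 2^48 = -138578994101785.

-138578994101785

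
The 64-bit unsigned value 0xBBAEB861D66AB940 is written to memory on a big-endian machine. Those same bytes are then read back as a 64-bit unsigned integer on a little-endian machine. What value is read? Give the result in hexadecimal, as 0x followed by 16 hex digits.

Stored big-endian, the bytes at ascending addresses are BB AE B8 61 D6 6A B9 40.
Read back as little-endian, the first byte is least significant, giving 0x40B96AD661B8AEBB.

0x40B96AD661B8AEBB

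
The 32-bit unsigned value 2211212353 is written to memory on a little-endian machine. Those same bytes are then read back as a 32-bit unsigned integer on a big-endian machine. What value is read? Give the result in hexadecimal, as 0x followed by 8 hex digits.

0x416CCC83

2211212353 in 32-bit hexadecimal is 0x83CC6C41.
Stored little-endian, the bytes at ascending addresses are 41 6C CC 83.
Read back as big-endian, the last byte is least significant, giving 0x416CCC83.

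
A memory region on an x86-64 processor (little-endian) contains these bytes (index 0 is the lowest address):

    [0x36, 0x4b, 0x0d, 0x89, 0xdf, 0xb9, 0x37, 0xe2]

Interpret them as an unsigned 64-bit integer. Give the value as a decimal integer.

16300701746018994998

Little-endian stores the least-significant byte at the lowest address.
Reassemble most-significant byte first: E2 37 B9 DF 89 0D 4B 36 → 0xE237B9DF890D4B36.
0xE237B9DF890D4B36 = 16300701746018994998.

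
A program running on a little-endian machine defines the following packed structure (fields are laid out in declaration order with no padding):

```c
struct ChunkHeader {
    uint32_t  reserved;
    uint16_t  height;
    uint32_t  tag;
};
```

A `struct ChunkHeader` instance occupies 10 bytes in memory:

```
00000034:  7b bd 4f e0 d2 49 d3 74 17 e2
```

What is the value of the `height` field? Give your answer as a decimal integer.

`height` follows `reserved` (4 bytes), so it starts at byte offset 4 and occupies 2 bytes.
Bytes at offsets 4..5: D2 49.
In little-endian order the low byte comes first in memory.
Reassemble most-significant byte first: 49 D2 → 0x49D2.
0x49D2 = 18898.

18898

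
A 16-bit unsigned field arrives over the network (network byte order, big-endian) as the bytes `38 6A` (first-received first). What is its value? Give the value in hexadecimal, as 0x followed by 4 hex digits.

0x386A

In big-endian order the high byte comes first in memory.
The bytes are already most-significant first: 0x386A.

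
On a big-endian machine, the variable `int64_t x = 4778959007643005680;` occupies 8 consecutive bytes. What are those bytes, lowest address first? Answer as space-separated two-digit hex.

4778959007643005680 in hexadecimal, padded to 64 bits, is 0x425245E5BEB6F2F0.
Split into bytes (most-significant first): 42 52 45 E5 BE B6 F2 F0.
Big-endian: lowest address holds the most-significant byte.
So the memory order matches the most-significant-first order: 42 52 45 E5 BE B6 F2 F0.

42 52 45 E5 BE B6 F2 F0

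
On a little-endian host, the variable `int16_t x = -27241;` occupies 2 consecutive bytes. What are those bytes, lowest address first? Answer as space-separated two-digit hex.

97 95

Two's complement of -27241 in 16 bits: 27241 = 0x6A69; invert → 0x9596; add 1 → 0x9597.
Split into bytes (most-significant first): 95 97.
Little-endian stores the least-significant byte at the lowest address.
So at ascending addresses the bytes are 97 95.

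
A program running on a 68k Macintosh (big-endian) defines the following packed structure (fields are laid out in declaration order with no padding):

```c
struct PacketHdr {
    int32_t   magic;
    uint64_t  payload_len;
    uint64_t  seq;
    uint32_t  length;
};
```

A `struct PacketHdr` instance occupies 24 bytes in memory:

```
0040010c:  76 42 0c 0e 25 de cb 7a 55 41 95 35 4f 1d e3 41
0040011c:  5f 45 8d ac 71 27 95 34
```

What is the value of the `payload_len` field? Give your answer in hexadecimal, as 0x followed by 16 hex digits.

`payload_len` follows `magic` (4 bytes), so it starts at byte offset 4 and occupies 8 bytes.
Bytes at offsets 4..11: 25 DE CB 7A 55 41 95 35.
Big-endian stores the most-significant byte at the lowest address.
The bytes are already most-significant first: 0x25DECB7A55419535.

0x25DECB7A55419535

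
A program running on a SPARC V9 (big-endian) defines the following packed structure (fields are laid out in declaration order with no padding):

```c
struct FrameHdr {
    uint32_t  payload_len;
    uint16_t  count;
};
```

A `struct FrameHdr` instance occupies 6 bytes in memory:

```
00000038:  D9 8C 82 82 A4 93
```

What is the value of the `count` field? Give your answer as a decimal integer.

42131

`count` follows `payload_len` (4 bytes), so it starts at byte offset 4 and occupies 2 bytes.
Bytes at offsets 4..5: A4 93.
In big-endian order the high byte comes first in memory.
The bytes are already most-significant first: 0xA493.
0xA493 = 42131.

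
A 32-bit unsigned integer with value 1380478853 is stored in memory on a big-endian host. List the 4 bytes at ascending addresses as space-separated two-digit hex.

1380478853 in hexadecimal, padded to 32 bits, is 0x52486F85.
Split into bytes (most-significant first): 52 48 6F 85.
In big-endian order the high byte comes first in memory.
So the memory order matches the most-significant-first order: 52 48 6F 85.

52 48 6F 85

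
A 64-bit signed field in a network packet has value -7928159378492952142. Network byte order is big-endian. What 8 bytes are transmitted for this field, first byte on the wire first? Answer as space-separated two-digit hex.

Two's complement of -7928159378492952142 in 64 bits: 7928159378492952142 = 0x6E067AF315C10E4E; invert → 0x91F9850CEA3EF1B1; add 1 → 0x91F9850CEA3EF1B2.
Split into bytes (most-significant first): 91 F9 85 0C EA 3E F1 B2.
Big-endian: lowest address holds the most-significant byte.
So the memory order matches the most-significant-first order: 91 F9 85 0C EA 3E F1 B2.

91 F9 85 0C EA 3E F1 B2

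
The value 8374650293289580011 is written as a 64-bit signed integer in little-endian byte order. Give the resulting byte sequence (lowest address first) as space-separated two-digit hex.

8374650293289580011 in hexadecimal, padded to 64 bits, is 0x7438BC1229A575EB.
Split into bytes (most-significant first): 74 38 BC 12 29 A5 75 EB.
In little-endian order the low byte comes first in memory.
So at ascending addresses the bytes are EB 75 A5 29 12 BC 38 74.

EB 75 A5 29 12 BC 38 74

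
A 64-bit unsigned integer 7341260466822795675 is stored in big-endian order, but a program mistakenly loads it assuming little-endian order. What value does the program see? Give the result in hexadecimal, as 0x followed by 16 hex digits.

0x9B5197B87F65E165

7341260466822795675 in 64-bit hexadecimal is 0x65E1657FB897519B.
Stored big-endian, the bytes at ascending addresses are 65 E1 65 7F B8 97 51 9B.
Read back as little-endian, the first byte is least significant, giving 0x9B5197B87F65E165.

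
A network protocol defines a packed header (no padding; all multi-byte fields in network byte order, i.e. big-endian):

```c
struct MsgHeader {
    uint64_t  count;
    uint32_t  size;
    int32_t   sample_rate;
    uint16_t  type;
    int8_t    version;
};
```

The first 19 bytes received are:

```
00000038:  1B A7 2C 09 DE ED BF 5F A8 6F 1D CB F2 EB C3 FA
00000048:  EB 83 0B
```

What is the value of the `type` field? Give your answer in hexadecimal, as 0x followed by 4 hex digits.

0xEB83

`type` follows `count` (8 B), `size` (4 B), `sample_rate` (4 B), so it starts at offset 8 + 4 + 4 = 16 and occupies 2 bytes.
Bytes at offsets 16..17: EB 83.
Big-endian stores the most-significant byte at the lowest address.
The bytes are already most-significant first: 0xEB83.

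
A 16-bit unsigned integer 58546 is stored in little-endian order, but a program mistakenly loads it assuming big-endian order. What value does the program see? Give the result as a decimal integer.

58546 in 16-bit hexadecimal is 0xE4B2.
Stored little-endian, the bytes at ascending addresses are B2 E4.
Read back as big-endian, the last byte is least significant, giving 0xB2E4.
0xB2E4 = 45796.

45796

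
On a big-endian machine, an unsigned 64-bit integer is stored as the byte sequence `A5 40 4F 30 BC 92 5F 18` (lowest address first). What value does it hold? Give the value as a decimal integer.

Big-endian stores the most-significant byte at the lowest address.
The bytes are already most-significant first: 0xA5404F30BC925F18.
0xA5404F30BC925F18 = 11907604485508325144.

11907604485508325144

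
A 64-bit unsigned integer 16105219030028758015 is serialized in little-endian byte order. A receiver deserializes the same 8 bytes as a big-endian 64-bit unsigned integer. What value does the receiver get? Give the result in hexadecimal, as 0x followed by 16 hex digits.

16105219030028758015 in 64-bit hexadecimal is 0xDF813B60F2B9ABFF.
Stored little-endian, the bytes at ascending addresses are FF AB B9 F2 60 3B 81 DF.
Read back as big-endian, the last byte is least significant, giving 0xFFABB9F2603B81DF.

0xFFABB9F2603B81DF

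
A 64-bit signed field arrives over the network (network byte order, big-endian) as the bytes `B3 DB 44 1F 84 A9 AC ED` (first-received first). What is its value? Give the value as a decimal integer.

-5486716818860430099

Big-endian stores the most-significant byte at the lowest address.
The bytes are already most-significant first: 0xB3DB441F84A9ACED.
Top bit is set, so as a signed 64-bit value this is 0xB3DB441F84A9ACED − 2^64 = -5486716818860430099.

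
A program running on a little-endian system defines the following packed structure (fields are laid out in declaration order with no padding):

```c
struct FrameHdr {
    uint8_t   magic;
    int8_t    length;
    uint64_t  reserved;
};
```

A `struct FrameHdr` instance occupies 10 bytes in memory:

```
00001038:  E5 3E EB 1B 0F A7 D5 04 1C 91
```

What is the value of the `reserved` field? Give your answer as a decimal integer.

`reserved` follows `magic` (1 B), `length` (1 B), so it starts at offset 1 + 1 = 2 and occupies 8 bytes.
Bytes at offsets 2..9: EB 1B 0F A7 D5 04 1C 91.
In little-endian order the low byte comes first in memory.
Reassemble most-significant byte first: 91 1C 04 D5 A7 0F 1B EB → 0x911C04D5A70F1BEB.
0x911C04D5A70F1BEB = 10456237750524779499.

10456237750524779499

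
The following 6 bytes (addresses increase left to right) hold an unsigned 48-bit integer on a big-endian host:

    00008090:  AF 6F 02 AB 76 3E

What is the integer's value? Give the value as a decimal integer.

Big-endian: lowest address holds the most-significant byte.
The bytes are already most-significant first: 0xAF6F02AB763E.
0xAF6F02AB763E = 192891321022014.

192891321022014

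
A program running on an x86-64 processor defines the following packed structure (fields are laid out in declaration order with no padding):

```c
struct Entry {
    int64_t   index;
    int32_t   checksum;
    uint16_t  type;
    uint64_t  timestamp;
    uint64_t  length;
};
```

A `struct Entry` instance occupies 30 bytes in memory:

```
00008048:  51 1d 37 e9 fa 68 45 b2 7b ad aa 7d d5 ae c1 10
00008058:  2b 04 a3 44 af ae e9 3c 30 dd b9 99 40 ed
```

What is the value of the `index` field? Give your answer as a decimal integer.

`index` is the first field, at byte offset 0, occupying 8 bytes.
Bytes at offsets 0..7: 51 1D 37 E9 FA 68 45 B2.
Little-endian: lowest address holds the least-significant byte.
Reassemble most-significant byte first: B2 45 68 FA E9 37 1D 51 → 0xB24568FAE9371D51.
Top bit is set, so as a signed 64-bit value this is 0xB24568FAE9371D51 − 2^64 = -5600955134701527727.

-5600955134701527727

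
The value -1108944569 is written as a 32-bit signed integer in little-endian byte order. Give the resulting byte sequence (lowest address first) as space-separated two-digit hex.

Two's complement of -1108944569 in 32 bits: 1108944569 = 0x421926B9; invert → 0xBDE6D946; add 1 → 0xBDE6D947.
Split into bytes (most-significant first): BD E6 D9 47.
Little-endian stores the least-significant byte at the lowest address.
So at ascending addresses the bytes are 47 D9 E6 BD.

47 D9 E6 BD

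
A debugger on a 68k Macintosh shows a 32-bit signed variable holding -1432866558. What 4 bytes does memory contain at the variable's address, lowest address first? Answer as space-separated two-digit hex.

Two's complement of -1432866558 in 32 bits: 1432866558 = 0x5567CEFE; invert → 0xAA983101; add 1 → 0xAA983102.
Split into bytes (most-significant first): AA 98 31 02.
Big-endian: lowest address holds the most-significant byte.
So the memory order matches the most-significant-first order: AA 98 31 02.

AA 98 31 02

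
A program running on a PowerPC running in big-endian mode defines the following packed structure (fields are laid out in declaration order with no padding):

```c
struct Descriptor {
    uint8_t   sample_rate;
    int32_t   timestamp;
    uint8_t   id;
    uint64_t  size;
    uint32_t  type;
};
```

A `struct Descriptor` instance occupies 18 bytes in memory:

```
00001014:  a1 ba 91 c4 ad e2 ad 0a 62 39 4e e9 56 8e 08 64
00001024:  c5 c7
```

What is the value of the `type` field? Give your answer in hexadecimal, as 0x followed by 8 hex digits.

`type` follows `sample_rate` (1 B), `timestamp` (4 B), `id` (1 B), `size` (8 B), so it starts at offset 1 + 4 + 1 + 8 = 14 and occupies 4 bytes.
Bytes at offsets 14..17: 08 64 C5 C7.
Big-endian: lowest address holds the most-significant byte.
The bytes are already most-significant first: 0x0864C5C7.

0x0864C5C7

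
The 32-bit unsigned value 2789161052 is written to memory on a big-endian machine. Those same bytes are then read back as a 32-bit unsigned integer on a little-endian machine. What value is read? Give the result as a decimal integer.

1547190182

2789161052 in 32-bit hexadecimal is 0xA63F385C.
Stored big-endian, the bytes at ascending addresses are A6 3F 38 5C.
Read back as little-endian, the first byte is least significant, giving 0x5C383FA6.
0x5C383FA6 = 1547190182.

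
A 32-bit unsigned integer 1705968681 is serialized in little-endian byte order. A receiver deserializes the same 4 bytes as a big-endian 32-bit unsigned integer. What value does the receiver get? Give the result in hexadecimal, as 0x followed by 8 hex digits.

1705968681 in 32-bit hexadecimal is 0x65AF0429.
Stored little-endian, the bytes at ascending addresses are 29 04 AF 65.
Read back as big-endian, the last byte is least significant, giving 0x2904AF65.

0x2904AF65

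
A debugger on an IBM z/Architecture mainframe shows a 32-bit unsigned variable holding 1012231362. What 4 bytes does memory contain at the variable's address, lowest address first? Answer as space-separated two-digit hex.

3C 55 6C C2

1012231362 in hexadecimal, padded to 32 bits, is 0x3C556CC2.
Split into bytes (most-significant first): 3C 55 6C C2.
Big-endian stores the most-significant byte at the lowest address.
So the memory order matches the most-significant-first order: 3C 55 6C C2.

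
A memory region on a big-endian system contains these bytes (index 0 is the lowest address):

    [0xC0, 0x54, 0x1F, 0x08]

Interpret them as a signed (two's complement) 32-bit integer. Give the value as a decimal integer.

Big-endian stores the most-significant byte at the lowest address.
The bytes are already most-significant first: 0xC0541F08.
Top bit is set, so as a signed 32-bit value this is 0xC0541F08 − 2^32 = -1068228856.

-1068228856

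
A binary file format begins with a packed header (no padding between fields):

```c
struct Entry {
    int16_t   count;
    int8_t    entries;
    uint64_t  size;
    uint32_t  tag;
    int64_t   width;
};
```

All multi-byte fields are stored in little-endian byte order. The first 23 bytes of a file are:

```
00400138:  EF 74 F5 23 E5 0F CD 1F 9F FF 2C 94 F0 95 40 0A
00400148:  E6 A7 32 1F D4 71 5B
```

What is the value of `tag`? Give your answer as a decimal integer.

`tag` follows `count` (2 B), `entries` (1 B), `size` (8 B), so it starts at offset 2 + 1 + 8 = 11 and occupies 4 bytes.
Bytes at offsets 11..14: 94 F0 95 40.
Little-endian: lowest address holds the least-significant byte.
Reassemble most-significant byte first: 40 95 F0 94 → 0x4095F094.
0x4095F094 = 1083568276.

1083568276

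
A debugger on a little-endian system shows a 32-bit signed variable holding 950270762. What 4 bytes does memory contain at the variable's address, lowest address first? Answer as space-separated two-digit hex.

2A FB A3 38

950270762 in hexadecimal, padded to 32 bits, is 0x38A3FB2A.
Split into bytes (most-significant first): 38 A3 FB 2A.
In little-endian order the low byte comes first in memory.
So at ascending addresses the bytes are 2A FB A3 38.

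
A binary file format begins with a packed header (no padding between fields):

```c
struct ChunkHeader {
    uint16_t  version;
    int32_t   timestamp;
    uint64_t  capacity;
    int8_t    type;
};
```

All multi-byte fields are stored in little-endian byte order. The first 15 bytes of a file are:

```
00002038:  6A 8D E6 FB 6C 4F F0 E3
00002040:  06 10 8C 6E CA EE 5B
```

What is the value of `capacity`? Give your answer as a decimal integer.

`capacity` follows `version` (2 B), `timestamp` (4 B), so it starts at offset 2 + 4 = 6 and occupies 8 bytes.
Bytes at offsets 6..13: F0 E3 06 10 8C 6E CA EE.
Little-endian stores the least-significant byte at the lowest address.
Reassemble most-significant byte first: EE CA 6E 8C 10 06 E3 F0 → 0xEECA6E8C1006E3F0.
0xEECA6E8C1006E3F0 = 17206686874165765104.

17206686874165765104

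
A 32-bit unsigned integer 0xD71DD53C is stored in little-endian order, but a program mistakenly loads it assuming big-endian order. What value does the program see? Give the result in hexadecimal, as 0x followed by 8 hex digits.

0x3CD51DD7

Stored little-endian, the bytes at ascending addresses are 3C D5 1D D7.
Read back as big-endian, the last byte is least significant, giving 0x3CD51DD7.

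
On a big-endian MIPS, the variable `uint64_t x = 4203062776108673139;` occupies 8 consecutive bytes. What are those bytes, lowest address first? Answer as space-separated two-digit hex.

4203062776108673139 in hexadecimal, padded to 64 bits, is 0x3A5447537A9FE873.
Split into bytes (most-significant first): 3A 54 47 53 7A 9F E8 73.
Big-endian: lowest address holds the most-significant byte.
So the memory order matches the most-significant-first order: 3A 54 47 53 7A 9F E8 73.

3A 54 47 53 7A 9F E8 73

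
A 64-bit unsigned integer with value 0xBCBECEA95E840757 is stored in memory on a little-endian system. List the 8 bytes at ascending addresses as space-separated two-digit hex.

57 07 84 5E A9 CE BE BC

Split into bytes (most-significant first): BC BE CE A9 5E 84 07 57.
Little-endian: lowest address holds the least-significant byte.
So at ascending addresses the bytes are 57 07 84 5E A9 CE BE BC.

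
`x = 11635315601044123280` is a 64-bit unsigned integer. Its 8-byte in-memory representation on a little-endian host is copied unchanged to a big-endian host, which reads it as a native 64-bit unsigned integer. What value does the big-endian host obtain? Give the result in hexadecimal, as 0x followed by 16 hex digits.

11635315601044123280 in 64-bit hexadecimal is 0xA178F1E481CBAE90.
Stored little-endian, the bytes at ascending addresses are 90 AE CB 81 E4 F1 78 A1.
Read back as big-endian, the last byte is least significant, giving 0x90AECB81E4F178A1.

0x90AECB81E4F178A1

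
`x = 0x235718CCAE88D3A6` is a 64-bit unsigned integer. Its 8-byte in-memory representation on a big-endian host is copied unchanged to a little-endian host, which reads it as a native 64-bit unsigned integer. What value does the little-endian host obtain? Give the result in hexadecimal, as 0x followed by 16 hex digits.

Stored big-endian, the bytes at ascending addresses are 23 57 18 CC AE 88 D3 A6.
Read back as little-endian, the first byte is least significant, giving 0xA6D388AECC185723.

0xA6D388AECC185723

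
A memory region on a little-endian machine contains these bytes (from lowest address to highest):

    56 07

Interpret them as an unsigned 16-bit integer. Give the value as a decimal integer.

1878

In little-endian order the low byte comes first in memory.
Reassemble most-significant byte first: 07 56 → 0x0756.
0x0756 = 1878.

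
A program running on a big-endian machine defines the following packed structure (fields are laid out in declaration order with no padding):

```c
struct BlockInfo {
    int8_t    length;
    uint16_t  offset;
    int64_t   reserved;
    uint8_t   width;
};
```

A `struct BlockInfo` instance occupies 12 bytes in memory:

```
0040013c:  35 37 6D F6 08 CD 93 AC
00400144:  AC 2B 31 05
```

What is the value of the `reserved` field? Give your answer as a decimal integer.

-718098106424743119

`reserved` follows `length` (1 B), `offset` (2 B), so it starts at offset 1 + 2 = 3 and occupies 8 bytes.
Bytes at offsets 3..10: F6 08 CD 93 AC AC 2B 31.
In big-endian order the high byte comes first in memory.
The bytes are already most-significant first: 0xF608CD93ACAC2B31.
Top bit is set, so as a signed 64-bit value this is 0xF608CD93ACAC2B31 − 2^64 = -718098106424743119.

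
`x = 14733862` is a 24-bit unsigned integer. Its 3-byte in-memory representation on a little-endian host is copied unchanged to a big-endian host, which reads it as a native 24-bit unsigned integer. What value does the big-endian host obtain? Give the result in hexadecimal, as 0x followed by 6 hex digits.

0x26D2E0

14733862 in 24-bit hexadecimal is 0xE0D226.
Stored little-endian, the bytes at ascending addresses are 26 D2 E0.
Read back as big-endian, the last byte is least significant, giving 0x26D2E0.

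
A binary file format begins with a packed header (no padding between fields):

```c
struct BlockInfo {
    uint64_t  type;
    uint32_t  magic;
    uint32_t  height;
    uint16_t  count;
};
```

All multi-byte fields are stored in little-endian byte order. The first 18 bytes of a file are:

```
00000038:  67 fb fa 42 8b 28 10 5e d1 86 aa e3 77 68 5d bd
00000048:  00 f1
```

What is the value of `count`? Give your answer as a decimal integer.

61696

`count` follows `type` (8 B), `magic` (4 B), `height` (4 B), so it starts at offset 8 + 4 + 4 = 16 and occupies 2 bytes.
Bytes at offsets 16..17: 00 F1.
Little-endian: lowest address holds the least-significant byte.
Reassemble most-significant byte first: F1 00 → 0xF100.
0xF100 = 61696.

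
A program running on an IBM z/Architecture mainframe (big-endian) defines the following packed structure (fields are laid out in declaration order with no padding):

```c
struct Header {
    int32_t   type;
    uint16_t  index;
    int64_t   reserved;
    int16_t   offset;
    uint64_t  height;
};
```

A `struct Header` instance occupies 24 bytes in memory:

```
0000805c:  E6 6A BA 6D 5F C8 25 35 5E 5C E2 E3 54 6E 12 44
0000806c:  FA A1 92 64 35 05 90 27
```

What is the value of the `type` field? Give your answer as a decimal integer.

-429213075

`type` is the first field, at byte offset 0, occupying 4 bytes.
Bytes at offsets 0..3: E6 6A BA 6D.
In big-endian order the high byte comes first in memory.
The bytes are already most-significant first: 0xE66ABA6D.
Top bit is set, so as a signed 32-bit value this is 0xE66ABA6D − 2^32 = -429213075.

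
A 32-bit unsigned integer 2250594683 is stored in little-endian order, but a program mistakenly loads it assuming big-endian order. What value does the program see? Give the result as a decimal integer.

2069439878

2250594683 in 32-bit hexadecimal is 0x8625597B.
Stored little-endian, the bytes at ascending addresses are 7B 59 25 86.
Read back as big-endian, the last byte is least significant, giving 0x7B592586.
0x7B592586 = 2069439878.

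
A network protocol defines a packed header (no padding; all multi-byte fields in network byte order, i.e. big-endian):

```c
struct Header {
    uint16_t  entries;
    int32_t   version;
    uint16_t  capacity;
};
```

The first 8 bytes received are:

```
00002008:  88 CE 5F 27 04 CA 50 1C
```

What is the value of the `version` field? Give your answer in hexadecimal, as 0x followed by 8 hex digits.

`version` follows `entries` (2 bytes), so it starts at byte offset 2 and occupies 4 bytes.
Bytes at offsets 2..5: 5F 27 04 CA.
In big-endian order the high byte comes first in memory.
The bytes are already most-significant first: 0x5F2704CA.

0x5F2704CA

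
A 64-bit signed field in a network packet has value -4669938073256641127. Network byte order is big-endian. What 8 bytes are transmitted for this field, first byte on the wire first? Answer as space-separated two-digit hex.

BF 31 0C 10 94 77 3D 99

Two's complement of -4669938073256641127 in 64 bits: 4669938073256641127 = 0x40CEF3EF6B88C267; invert → 0xBF310C1094773D98; add 1 → 0xBF310C1094773D99.
Split into bytes (most-significant first): BF 31 0C 10 94 77 3D 99.
In big-endian order the high byte comes first in memory.
So the memory order matches the most-significant-first order: BF 31 0C 10 94 77 3D 99.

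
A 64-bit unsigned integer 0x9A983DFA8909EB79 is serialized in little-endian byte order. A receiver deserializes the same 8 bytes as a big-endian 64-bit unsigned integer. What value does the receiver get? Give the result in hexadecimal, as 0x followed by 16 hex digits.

Stored little-endian, the bytes at ascending addresses are 79 EB 09 89 FA 3D 98 9A.
Read back as big-endian, the last byte is least significant, giving 0x79EB0989FA3D989A.

0x79EB0989FA3D989A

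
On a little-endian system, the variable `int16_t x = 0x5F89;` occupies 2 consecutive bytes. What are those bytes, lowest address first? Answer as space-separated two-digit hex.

89 5F

Split into bytes (most-significant first): 5F 89.
Little-endian: lowest address holds the least-significant byte.
So at ascending addresses the bytes are 89 5F.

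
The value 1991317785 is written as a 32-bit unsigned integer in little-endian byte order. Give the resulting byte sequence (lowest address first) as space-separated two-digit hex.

19 19 B1 76

1991317785 in hexadecimal, padded to 32 bits, is 0x76B11919.
Split into bytes (most-significant first): 76 B1 19 19.
Little-endian stores the least-significant byte at the lowest address.
So at ascending addresses the bytes are 19 19 B1 76.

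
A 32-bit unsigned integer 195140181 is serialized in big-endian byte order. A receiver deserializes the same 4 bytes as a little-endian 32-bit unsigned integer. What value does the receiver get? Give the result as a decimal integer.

1436197131

195140181 in 32-bit hexadecimal is 0x0BA19A55.
Stored big-endian, the bytes at ascending addresses are 0B A1 9A 55.
Read back as little-endian, the first byte is least significant, giving 0x559AA10B.
0x559AA10B = 1436197131.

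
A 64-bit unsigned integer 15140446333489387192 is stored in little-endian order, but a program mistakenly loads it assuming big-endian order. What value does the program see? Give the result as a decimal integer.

15140446333489387192 in 64-bit hexadecimal is 0xD21DABB9088016B8.
Stored little-endian, the bytes at ascending addresses are B8 16 80 08 B9 AB 1D D2.
Read back as big-endian, the last byte is least significant, giving 0xB8168008B9AB1DD2.
0xB8168008B9AB1DD2 = 13264930527429467602.

13264930527429467602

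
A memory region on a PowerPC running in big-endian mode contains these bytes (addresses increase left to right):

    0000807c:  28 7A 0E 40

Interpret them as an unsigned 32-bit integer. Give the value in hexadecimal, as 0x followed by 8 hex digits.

0x287A0E40

Big-endian: lowest address holds the most-significant byte.
The bytes are already most-significant first: 0x287A0E40.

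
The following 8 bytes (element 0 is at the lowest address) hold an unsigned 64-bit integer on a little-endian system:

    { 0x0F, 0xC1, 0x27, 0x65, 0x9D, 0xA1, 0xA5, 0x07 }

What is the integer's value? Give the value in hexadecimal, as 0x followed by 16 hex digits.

0x07A5A19D6527C10F

Little-endian: lowest address holds the least-significant byte.
Reassemble most-significant byte first: 07 A5 A1 9D 65 27 C1 0F → 0x07A5A19D6527C10F.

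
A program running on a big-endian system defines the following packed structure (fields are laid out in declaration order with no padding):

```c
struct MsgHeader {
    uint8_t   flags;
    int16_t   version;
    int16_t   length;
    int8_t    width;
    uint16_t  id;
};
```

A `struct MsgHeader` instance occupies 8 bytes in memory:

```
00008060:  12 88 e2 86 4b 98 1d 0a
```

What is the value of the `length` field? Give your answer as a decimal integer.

`length` follows `flags` (1 B), `version` (2 B), so it starts at offset 1 + 2 = 3 and occupies 2 bytes.
Bytes at offsets 3..4: 86 4B.
Big-endian stores the most-significant byte at the lowest address.
The bytes are already most-significant first: 0x864B.
Top bit is set, so as a signed 16-bit value this is 0x864B − 2^16 = -31157.

-31157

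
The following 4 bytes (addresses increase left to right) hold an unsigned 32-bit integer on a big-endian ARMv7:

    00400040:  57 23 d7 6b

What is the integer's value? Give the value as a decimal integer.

In big-endian order the high byte comes first in memory.
The bytes are already most-significant first: 0x5723D76B.
0x5723D76B = 1461966699.

1461966699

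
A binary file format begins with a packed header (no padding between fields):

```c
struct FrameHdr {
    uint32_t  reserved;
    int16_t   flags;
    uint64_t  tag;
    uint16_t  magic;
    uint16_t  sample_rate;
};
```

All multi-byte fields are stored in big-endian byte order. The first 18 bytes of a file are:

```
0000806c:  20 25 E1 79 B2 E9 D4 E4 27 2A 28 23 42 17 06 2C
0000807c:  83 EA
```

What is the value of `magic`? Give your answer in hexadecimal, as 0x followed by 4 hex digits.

`magic` follows `reserved` (4 B), `flags` (2 B), `tag` (8 B), so it starts at offset 4 + 2 + 8 = 14 and occupies 2 bytes.
Bytes at offsets 14..15: 06 2C.
Big-endian: lowest address holds the most-significant byte.
The bytes are already most-significant first: 0x062C.

0x062C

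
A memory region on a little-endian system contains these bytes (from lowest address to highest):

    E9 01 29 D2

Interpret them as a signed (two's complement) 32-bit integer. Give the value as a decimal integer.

-769064471

Little-endian stores the least-significant byte at the lowest address.
Reassemble most-significant byte first: D2 29 01 E9 → 0xD22901E9.
Top bit is set, so as a signed 32-bit value this is 0xD22901E9 − 2^32 = -769064471.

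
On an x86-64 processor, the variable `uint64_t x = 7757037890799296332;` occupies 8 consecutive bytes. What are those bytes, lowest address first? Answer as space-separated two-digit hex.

4C 5F 56 F6 DC 88 A6 6B

7757037890799296332 in hexadecimal, padded to 64 bits, is 0x6BA688DCF6565F4C.
Split into bytes (most-significant first): 6B A6 88 DC F6 56 5F 4C.
In little-endian order the low byte comes first in memory.
So at ascending addresses the bytes are 4C 5F 56 F6 DC 88 A6 6B.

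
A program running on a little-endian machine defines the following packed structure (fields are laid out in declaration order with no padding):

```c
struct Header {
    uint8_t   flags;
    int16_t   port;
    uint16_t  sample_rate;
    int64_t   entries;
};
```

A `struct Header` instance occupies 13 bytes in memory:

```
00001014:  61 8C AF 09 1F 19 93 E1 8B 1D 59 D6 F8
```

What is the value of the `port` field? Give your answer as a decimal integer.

`port` follows `flags` (1 byte), so it starts at byte offset 1 and occupies 2 bytes.
Bytes at offsets 1..2: 8C AF.
Little-endian stores the least-significant byte at the lowest address.
Reassemble most-significant byte first: AF 8C → 0xAF8C.
Top bit is set, so as a signed 16-bit value this is 0xAF8C − 2^16 = -20596.

-20596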